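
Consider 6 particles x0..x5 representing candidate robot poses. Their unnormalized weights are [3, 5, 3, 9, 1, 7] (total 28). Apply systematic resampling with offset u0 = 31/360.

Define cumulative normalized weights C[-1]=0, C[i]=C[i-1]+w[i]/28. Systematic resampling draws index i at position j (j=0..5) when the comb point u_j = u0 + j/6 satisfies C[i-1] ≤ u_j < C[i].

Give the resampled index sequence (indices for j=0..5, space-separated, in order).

C = [3/28, 2/7, 11/28, 5/7, 3/4, 1]
j=0: u_0=31/360 ∈ [0, 3/28) → index 0
j=1: u_1=91/360 ∈ [3/28, 2/7) → index 1
j=2: u_2=151/360 ∈ [11/28, 5/7) → index 3
j=3: u_3=211/360 ∈ [11/28, 5/7) → index 3
j=4: u_4=271/360 ∈ [3/4, 1) → index 5
j=5: u_5=331/360 ∈ [3/4, 1) → index 5

0 1 3 3 5 5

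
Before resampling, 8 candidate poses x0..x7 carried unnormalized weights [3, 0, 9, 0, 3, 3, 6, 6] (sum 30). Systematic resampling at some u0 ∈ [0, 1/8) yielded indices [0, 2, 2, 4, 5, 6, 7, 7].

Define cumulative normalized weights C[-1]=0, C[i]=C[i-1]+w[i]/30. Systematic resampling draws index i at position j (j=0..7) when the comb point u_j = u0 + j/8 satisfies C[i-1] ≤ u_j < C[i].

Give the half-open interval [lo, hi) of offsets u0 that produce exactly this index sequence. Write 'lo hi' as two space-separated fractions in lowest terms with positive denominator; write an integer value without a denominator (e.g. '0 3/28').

C = [1/10, 1/10, 2/5, 2/5, 1/2, 3/5, 4/5, 1]
j=0 picked index 0: u0 ∈ [0, 1/10)
j=1 picked index 2: u0 ∈ [-1/40, 11/40)
j=2 picked index 2: u0 ∈ [-3/20, 3/20)
j=3 picked index 4: u0 ∈ [1/40, 1/8)
j=4 picked index 5: u0 ∈ [0, 1/10)
j=5 picked index 6: u0 ∈ [-1/40, 7/40)
j=6 picked index 7: u0 ∈ [1/20, 1/4)
j=7 picked index 7: u0 ∈ [-3/40, 1/8)
intersection: [1/20, 1/10)

1/20 1/10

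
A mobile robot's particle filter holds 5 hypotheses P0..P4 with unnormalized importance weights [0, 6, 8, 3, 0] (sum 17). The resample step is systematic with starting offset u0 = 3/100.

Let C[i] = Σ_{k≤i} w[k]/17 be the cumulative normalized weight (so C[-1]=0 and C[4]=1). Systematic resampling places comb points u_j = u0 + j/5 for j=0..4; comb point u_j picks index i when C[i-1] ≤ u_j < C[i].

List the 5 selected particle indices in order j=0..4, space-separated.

C = [0, 6/17, 14/17, 1, 1]
j=0: u_0=3/100 ∈ [0, 6/17) → index 1
j=1: u_1=23/100 ∈ [0, 6/17) → index 1
j=2: u_2=43/100 ∈ [6/17, 14/17) → index 2
j=3: u_3=63/100 ∈ [6/17, 14/17) → index 2
j=4: u_4=83/100 ∈ [14/17, 1) → index 3

1 1 2 2 3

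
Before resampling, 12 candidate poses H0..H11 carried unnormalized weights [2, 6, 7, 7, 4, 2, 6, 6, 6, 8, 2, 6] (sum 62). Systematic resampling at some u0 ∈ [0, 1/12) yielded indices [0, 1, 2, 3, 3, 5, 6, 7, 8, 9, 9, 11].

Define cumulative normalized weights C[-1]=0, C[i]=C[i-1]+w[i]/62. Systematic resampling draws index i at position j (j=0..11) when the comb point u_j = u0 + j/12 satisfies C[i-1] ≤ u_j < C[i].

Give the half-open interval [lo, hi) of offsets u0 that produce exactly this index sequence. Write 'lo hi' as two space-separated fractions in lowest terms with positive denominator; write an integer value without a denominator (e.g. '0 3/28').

1/372 2/93

C = [1/31, 4/31, 15/62, 11/31, 13/31, 14/31, 17/31, 20/31, 23/31, 27/31, 28/31, 1]
j=0 picked index 0: u0 ∈ [0, 1/31)
j=1 picked index 1: u0 ∈ [-19/372, 17/372)
j=2 picked index 2: u0 ∈ [-7/186, 7/93)
j=3 picked index 3: u0 ∈ [-1/124, 13/124)
j=4 picked index 3: u0 ∈ [-17/186, 2/93)
j=5 picked index 5: u0 ∈ [1/372, 13/372)
j=6 picked index 6: u0 ∈ [-3/62, 3/62)
j=7 picked index 7: u0 ∈ [-13/372, 23/372)
j=8 picked index 8: u0 ∈ [-2/93, 7/93)
j=9 picked index 9: u0 ∈ [-1/124, 15/124)
j=10 picked index 9: u0 ∈ [-17/186, 7/186)
j=11 picked index 11: u0 ∈ [-5/372, 1/12)
intersection: [1/372, 2/93)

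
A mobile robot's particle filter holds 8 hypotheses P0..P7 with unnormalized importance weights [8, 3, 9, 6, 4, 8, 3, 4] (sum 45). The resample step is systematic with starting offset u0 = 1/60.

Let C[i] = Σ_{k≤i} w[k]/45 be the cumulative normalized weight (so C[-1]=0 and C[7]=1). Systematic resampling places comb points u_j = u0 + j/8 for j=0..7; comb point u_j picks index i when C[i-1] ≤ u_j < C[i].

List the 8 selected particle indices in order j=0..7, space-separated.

0 0 2 2 3 4 5 6

C = [8/45, 11/45, 4/9, 26/45, 2/3, 38/45, 41/45, 1]
j=0: u_0=1/60 ∈ [0, 8/45) → index 0
j=1: u_1=17/120 ∈ [0, 8/45) → index 0
j=2: u_2=4/15 ∈ [11/45, 4/9) → index 2
j=3: u_3=47/120 ∈ [11/45, 4/9) → index 2
j=4: u_4=31/60 ∈ [4/9, 26/45) → index 3
j=5: u_5=77/120 ∈ [26/45, 2/3) → index 4
j=6: u_6=23/30 ∈ [2/3, 38/45) → index 5
j=7: u_7=107/120 ∈ [38/45, 41/45) → index 6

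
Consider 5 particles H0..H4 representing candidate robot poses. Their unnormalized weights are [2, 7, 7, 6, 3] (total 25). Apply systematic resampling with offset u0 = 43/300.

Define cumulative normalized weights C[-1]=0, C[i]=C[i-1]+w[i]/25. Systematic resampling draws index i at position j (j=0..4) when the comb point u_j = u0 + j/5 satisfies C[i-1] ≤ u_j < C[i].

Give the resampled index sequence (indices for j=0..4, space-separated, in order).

C = [2/25, 9/25, 16/25, 22/25, 1]
j=0: u_0=43/300 ∈ [2/25, 9/25) → index 1
j=1: u_1=103/300 ∈ [2/25, 9/25) → index 1
j=2: u_2=163/300 ∈ [9/25, 16/25) → index 2
j=3: u_3=223/300 ∈ [16/25, 22/25) → index 3
j=4: u_4=283/300 ∈ [22/25, 1) → index 4

1 1 2 3 4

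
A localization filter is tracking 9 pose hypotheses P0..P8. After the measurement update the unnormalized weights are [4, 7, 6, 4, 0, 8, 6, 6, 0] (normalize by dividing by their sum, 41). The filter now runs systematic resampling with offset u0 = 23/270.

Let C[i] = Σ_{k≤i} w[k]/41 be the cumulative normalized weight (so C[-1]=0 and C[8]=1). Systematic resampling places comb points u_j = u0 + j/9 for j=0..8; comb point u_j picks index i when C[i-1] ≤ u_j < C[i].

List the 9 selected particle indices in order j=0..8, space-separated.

C = [4/41, 11/41, 17/41, 21/41, 21/41, 29/41, 35/41, 1, 1]
j=0: u_0=23/270 ∈ [0, 4/41) → index 0
j=1: u_1=53/270 ∈ [4/41, 11/41) → index 1
j=2: u_2=83/270 ∈ [11/41, 17/41) → index 2
j=3: u_3=113/270 ∈ [17/41, 21/41) → index 3
j=4: u_4=143/270 ∈ [21/41, 29/41) → index 5
j=5: u_5=173/270 ∈ [21/41, 29/41) → index 5
j=6: u_6=203/270 ∈ [29/41, 35/41) → index 6
j=7: u_7=233/270 ∈ [35/41, 1) → index 7
j=8: u_8=263/270 ∈ [35/41, 1) → index 7

0 1 2 3 5 5 6 7 7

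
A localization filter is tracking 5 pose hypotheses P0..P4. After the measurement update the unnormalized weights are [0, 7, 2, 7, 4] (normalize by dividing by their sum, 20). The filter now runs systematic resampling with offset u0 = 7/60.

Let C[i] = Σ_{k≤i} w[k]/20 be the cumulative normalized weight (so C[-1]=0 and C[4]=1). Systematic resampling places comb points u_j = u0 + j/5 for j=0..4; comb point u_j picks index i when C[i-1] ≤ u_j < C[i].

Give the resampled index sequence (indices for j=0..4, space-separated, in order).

1 1 3 3 4

C = [0, 7/20, 9/20, 4/5, 1]
j=0: u_0=7/60 ∈ [0, 7/20) → index 1
j=1: u_1=19/60 ∈ [0, 7/20) → index 1
j=2: u_2=31/60 ∈ [9/20, 4/5) → index 3
j=3: u_3=43/60 ∈ [9/20, 4/5) → index 3
j=4: u_4=11/12 ∈ [4/5, 1) → index 4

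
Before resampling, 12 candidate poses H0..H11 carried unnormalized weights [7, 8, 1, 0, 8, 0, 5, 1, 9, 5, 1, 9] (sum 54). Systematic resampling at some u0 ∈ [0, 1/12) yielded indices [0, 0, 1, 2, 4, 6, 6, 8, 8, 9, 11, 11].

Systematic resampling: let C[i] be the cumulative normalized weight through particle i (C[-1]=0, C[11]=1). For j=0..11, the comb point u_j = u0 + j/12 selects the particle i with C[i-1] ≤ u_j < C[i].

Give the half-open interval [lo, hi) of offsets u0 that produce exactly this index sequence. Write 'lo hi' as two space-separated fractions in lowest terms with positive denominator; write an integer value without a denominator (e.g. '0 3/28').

C = [7/54, 5/18, 8/27, 8/27, 4/9, 4/9, 29/54, 5/9, 13/18, 22/27, 5/6, 1]
j=0 picked index 0: u0 ∈ [0, 7/54)
j=1 picked index 0: u0 ∈ [-1/12, 5/108)
j=2 picked index 1: u0 ∈ [-1/27, 1/9)
j=3 picked index 2: u0 ∈ [1/36, 5/108)
j=4 picked index 4: u0 ∈ [-1/27, 1/9)
j=5 picked index 6: u0 ∈ [1/36, 13/108)
j=6 picked index 6: u0 ∈ [-1/18, 1/27)
j=7 picked index 8: u0 ∈ [-1/36, 5/36)
j=8 picked index 8: u0 ∈ [-1/9, 1/18)
j=9 picked index 9: u0 ∈ [-1/36, 7/108)
j=10 picked index 11: u0 ∈ [0, 1/6)
j=11 picked index 11: u0 ∈ [-1/12, 1/12)
intersection: [1/36, 1/27)

1/36 1/27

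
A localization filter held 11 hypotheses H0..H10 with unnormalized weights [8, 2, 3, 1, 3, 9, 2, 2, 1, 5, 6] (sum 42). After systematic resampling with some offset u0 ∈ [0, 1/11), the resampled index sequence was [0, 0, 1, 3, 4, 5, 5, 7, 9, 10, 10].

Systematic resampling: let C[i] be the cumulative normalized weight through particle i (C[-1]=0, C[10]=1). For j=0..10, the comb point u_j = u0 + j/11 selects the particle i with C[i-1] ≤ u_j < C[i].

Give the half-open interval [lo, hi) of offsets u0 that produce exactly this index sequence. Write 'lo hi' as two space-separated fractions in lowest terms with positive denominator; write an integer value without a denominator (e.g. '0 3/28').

C = [4/21, 5/21, 13/42, 1/3, 17/42, 13/21, 2/3, 5/7, 31/42, 6/7, 1]
j=0 picked index 0: u0 ∈ [0, 4/21)
j=1 picked index 0: u0 ∈ [-1/11, 23/231)
j=2 picked index 1: u0 ∈ [2/231, 13/231)
j=3 picked index 3: u0 ∈ [17/462, 2/33)
j=4 picked index 4: u0 ∈ [-1/33, 19/462)
j=5 picked index 5: u0 ∈ [-23/462, 38/231)
j=6 picked index 5: u0 ∈ [-65/462, 17/231)
j=7 picked index 7: u0 ∈ [1/33, 6/77)
j=8 picked index 9: u0 ∈ [5/462, 10/77)
j=9 picked index 10: u0 ∈ [3/77, 2/11)
j=10 picked index 10: u0 ∈ [-4/77, 1/11)
intersection: [3/77, 19/462)

3/77 19/462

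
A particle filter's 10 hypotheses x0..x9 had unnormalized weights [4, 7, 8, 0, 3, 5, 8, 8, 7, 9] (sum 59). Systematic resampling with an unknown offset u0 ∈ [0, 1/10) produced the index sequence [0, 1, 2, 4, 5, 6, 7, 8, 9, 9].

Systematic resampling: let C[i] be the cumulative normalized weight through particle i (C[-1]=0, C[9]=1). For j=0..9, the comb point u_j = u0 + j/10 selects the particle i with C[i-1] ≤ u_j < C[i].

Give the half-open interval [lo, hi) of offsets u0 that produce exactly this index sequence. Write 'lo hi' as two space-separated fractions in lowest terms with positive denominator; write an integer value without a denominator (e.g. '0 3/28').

C = [4/59, 11/59, 19/59, 19/59, 22/59, 27/59, 35/59, 43/59, 50/59, 1]
j=0 picked index 0: u0 ∈ [0, 4/59)
j=1 picked index 1: u0 ∈ [-19/590, 51/590)
j=2 picked index 2: u0 ∈ [-4/295, 36/295)
j=3 picked index 4: u0 ∈ [13/590, 43/590)
j=4 picked index 5: u0 ∈ [-8/295, 17/295)
j=5 picked index 6: u0 ∈ [-5/118, 11/118)
j=6 picked index 7: u0 ∈ [-2/295, 38/295)
j=7 picked index 8: u0 ∈ [17/590, 87/590)
j=8 picked index 9: u0 ∈ [14/295, 1/5)
j=9 picked index 9: u0 ∈ [-31/590, 1/10)
intersection: [14/295, 17/295)

14/295 17/295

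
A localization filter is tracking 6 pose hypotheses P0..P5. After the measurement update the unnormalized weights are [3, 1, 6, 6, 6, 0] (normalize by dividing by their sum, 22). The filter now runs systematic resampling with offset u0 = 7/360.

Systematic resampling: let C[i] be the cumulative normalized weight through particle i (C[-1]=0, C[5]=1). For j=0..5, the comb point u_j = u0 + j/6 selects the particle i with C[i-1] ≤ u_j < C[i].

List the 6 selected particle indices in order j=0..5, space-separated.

0 2 2 3 3 4

C = [3/22, 2/11, 5/11, 8/11, 1, 1]
j=0: u_0=7/360 ∈ [0, 3/22) → index 0
j=1: u_1=67/360 ∈ [2/11, 5/11) → index 2
j=2: u_2=127/360 ∈ [2/11, 5/11) → index 2
j=3: u_3=187/360 ∈ [5/11, 8/11) → index 3
j=4: u_4=247/360 ∈ [5/11, 8/11) → index 3
j=5: u_5=307/360 ∈ [8/11, 1) → index 4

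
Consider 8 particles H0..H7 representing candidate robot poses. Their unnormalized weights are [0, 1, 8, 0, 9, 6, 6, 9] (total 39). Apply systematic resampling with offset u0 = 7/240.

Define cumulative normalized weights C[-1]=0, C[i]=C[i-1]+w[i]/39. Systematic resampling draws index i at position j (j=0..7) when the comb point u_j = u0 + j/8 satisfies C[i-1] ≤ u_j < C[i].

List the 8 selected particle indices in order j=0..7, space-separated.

2 2 4 4 5 6 7 7

C = [0, 1/39, 3/13, 3/13, 6/13, 8/13, 10/13, 1]
j=0: u_0=7/240 ∈ [1/39, 3/13) → index 2
j=1: u_1=37/240 ∈ [1/39, 3/13) → index 2
j=2: u_2=67/240 ∈ [3/13, 6/13) → index 4
j=3: u_3=97/240 ∈ [3/13, 6/13) → index 4
j=4: u_4=127/240 ∈ [6/13, 8/13) → index 5
j=5: u_5=157/240 ∈ [8/13, 10/13) → index 6
j=6: u_6=187/240 ∈ [10/13, 1) → index 7
j=7: u_7=217/240 ∈ [10/13, 1) → index 7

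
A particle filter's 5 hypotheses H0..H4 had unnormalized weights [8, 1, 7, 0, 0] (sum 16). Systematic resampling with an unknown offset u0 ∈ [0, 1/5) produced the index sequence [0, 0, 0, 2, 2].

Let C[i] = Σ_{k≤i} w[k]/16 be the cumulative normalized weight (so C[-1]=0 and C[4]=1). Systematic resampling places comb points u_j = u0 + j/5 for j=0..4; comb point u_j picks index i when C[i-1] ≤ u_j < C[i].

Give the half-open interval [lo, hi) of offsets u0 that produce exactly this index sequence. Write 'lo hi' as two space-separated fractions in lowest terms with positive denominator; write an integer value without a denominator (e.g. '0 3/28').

0 1/10

C = [1/2, 9/16, 1, 1, 1]
j=0 picked index 0: u0 ∈ [0, 1/2)
j=1 picked index 0: u0 ∈ [-1/5, 3/10)
j=2 picked index 0: u0 ∈ [-2/5, 1/10)
j=3 picked index 2: u0 ∈ [-3/80, 2/5)
j=4 picked index 2: u0 ∈ [-19/80, 1/5)
intersection: [0, 1/10)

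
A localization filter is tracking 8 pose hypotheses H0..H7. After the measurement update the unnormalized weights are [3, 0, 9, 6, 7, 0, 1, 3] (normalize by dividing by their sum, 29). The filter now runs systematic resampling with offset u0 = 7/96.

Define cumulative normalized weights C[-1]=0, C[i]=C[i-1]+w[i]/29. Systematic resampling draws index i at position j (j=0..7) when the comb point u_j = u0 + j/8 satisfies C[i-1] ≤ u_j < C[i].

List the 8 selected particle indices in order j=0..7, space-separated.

0 2 2 3 3 4 4 7

C = [3/29, 3/29, 12/29, 18/29, 25/29, 25/29, 26/29, 1]
j=0: u_0=7/96 ∈ [0, 3/29) → index 0
j=1: u_1=19/96 ∈ [3/29, 12/29) → index 2
j=2: u_2=31/96 ∈ [3/29, 12/29) → index 2
j=3: u_3=43/96 ∈ [12/29, 18/29) → index 3
j=4: u_4=55/96 ∈ [12/29, 18/29) → index 3
j=5: u_5=67/96 ∈ [18/29, 25/29) → index 4
j=6: u_6=79/96 ∈ [18/29, 25/29) → index 4
j=7: u_7=91/96 ∈ [26/29, 1) → index 7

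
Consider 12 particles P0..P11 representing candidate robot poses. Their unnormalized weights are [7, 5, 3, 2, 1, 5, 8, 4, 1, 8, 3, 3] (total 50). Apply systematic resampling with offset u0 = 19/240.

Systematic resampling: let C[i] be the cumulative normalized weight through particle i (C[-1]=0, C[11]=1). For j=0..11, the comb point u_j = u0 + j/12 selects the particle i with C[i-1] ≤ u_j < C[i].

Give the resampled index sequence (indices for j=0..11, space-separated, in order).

C = [7/50, 6/25, 3/10, 17/50, 9/25, 23/50, 31/50, 7/10, 18/25, 22/25, 47/50, 1]
j=0: u_0=19/240 ∈ [0, 7/50) → index 0
j=1: u_1=13/80 ∈ [7/50, 6/25) → index 1
j=2: u_2=59/240 ∈ [6/25, 3/10) → index 2
j=3: u_3=79/240 ∈ [3/10, 17/50) → index 3
j=4: u_4=33/80 ∈ [9/25, 23/50) → index 5
j=5: u_5=119/240 ∈ [23/50, 31/50) → index 6
j=6: u_6=139/240 ∈ [23/50, 31/50) → index 6
j=7: u_7=53/80 ∈ [31/50, 7/10) → index 7
j=8: u_8=179/240 ∈ [18/25, 22/25) → index 9
j=9: u_9=199/240 ∈ [18/25, 22/25) → index 9
j=10: u_10=73/80 ∈ [22/25, 47/50) → index 10
j=11: u_11=239/240 ∈ [47/50, 1) → index 11

0 1 2 3 5 6 6 7 9 9 10 11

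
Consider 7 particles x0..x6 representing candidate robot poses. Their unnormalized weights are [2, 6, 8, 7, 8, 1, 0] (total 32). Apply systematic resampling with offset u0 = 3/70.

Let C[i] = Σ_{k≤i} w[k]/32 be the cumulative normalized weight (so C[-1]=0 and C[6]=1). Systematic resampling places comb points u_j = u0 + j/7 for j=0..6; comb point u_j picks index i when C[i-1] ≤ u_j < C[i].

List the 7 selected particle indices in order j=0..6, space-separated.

C = [1/16, 1/4, 1/2, 23/32, 31/32, 1, 1]
j=0: u_0=3/70 ∈ [0, 1/16) → index 0
j=1: u_1=13/70 ∈ [1/16, 1/4) → index 1
j=2: u_2=23/70 ∈ [1/4, 1/2) → index 2
j=3: u_3=33/70 ∈ [1/4, 1/2) → index 2
j=4: u_4=43/70 ∈ [1/2, 23/32) → index 3
j=5: u_5=53/70 ∈ [23/32, 31/32) → index 4
j=6: u_6=9/10 ∈ [23/32, 31/32) → index 4

0 1 2 2 3 4 4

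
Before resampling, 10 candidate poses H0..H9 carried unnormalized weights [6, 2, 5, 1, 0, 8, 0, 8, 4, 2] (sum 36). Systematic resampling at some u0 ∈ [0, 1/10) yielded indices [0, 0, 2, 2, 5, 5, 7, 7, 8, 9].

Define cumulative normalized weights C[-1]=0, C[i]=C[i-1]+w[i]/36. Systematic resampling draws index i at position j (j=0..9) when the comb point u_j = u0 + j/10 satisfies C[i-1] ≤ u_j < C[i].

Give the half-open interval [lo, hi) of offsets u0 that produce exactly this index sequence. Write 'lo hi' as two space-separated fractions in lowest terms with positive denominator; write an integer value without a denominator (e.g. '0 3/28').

2/45 11/180

C = [1/6, 2/9, 13/36, 7/18, 7/18, 11/18, 11/18, 5/6, 17/18, 1]
j=0 picked index 0: u0 ∈ [0, 1/6)
j=1 picked index 0: u0 ∈ [-1/10, 1/15)
j=2 picked index 2: u0 ∈ [1/45, 29/180)
j=3 picked index 2: u0 ∈ [-7/90, 11/180)
j=4 picked index 5: u0 ∈ [-1/90, 19/90)
j=5 picked index 5: u0 ∈ [-1/9, 1/9)
j=6 picked index 7: u0 ∈ [1/90, 7/30)
j=7 picked index 7: u0 ∈ [-4/45, 2/15)
j=8 picked index 8: u0 ∈ [1/30, 13/90)
j=9 picked index 9: u0 ∈ [2/45, 1/10)
intersection: [2/45, 11/180)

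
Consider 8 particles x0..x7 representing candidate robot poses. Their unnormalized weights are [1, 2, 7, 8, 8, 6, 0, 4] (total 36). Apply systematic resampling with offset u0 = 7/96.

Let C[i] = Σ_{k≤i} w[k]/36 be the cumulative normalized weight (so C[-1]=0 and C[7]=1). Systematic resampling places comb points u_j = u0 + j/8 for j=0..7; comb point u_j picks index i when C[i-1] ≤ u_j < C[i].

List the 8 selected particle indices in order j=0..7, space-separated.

C = [1/36, 1/12, 5/18, 1/2, 13/18, 8/9, 8/9, 1]
j=0: u_0=7/96 ∈ [1/36, 1/12) → index 1
j=1: u_1=19/96 ∈ [1/12, 5/18) → index 2
j=2: u_2=31/96 ∈ [5/18, 1/2) → index 3
j=3: u_3=43/96 ∈ [5/18, 1/2) → index 3
j=4: u_4=55/96 ∈ [1/2, 13/18) → index 4
j=5: u_5=67/96 ∈ [1/2, 13/18) → index 4
j=6: u_6=79/96 ∈ [13/18, 8/9) → index 5
j=7: u_7=91/96 ∈ [8/9, 1) → index 7

1 2 3 3 4 4 5 7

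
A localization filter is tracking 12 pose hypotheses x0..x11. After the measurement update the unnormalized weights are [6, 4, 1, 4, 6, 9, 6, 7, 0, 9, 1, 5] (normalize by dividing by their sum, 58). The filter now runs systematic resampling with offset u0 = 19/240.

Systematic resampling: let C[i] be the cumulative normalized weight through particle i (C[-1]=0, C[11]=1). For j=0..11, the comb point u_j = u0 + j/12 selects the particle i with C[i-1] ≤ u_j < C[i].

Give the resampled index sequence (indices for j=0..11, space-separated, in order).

C = [3/29, 5/29, 11/58, 15/58, 21/58, 15/29, 18/29, 43/58, 43/58, 26/29, 53/58, 1]
j=0: u_0=19/240 ∈ [0, 3/29) → index 0
j=1: u_1=13/80 ∈ [3/29, 5/29) → index 1
j=2: u_2=59/240 ∈ [11/58, 15/58) → index 3
j=3: u_3=79/240 ∈ [15/58, 21/58) → index 4
j=4: u_4=33/80 ∈ [21/58, 15/29) → index 5
j=5: u_5=119/240 ∈ [21/58, 15/29) → index 5
j=6: u_6=139/240 ∈ [15/29, 18/29) → index 6
j=7: u_7=53/80 ∈ [18/29, 43/58) → index 7
j=8: u_8=179/240 ∈ [43/58, 26/29) → index 9
j=9: u_9=199/240 ∈ [43/58, 26/29) → index 9
j=10: u_10=73/80 ∈ [26/29, 53/58) → index 10
j=11: u_11=239/240 ∈ [53/58, 1) → index 11

0 1 3 4 5 5 6 7 9 9 10 11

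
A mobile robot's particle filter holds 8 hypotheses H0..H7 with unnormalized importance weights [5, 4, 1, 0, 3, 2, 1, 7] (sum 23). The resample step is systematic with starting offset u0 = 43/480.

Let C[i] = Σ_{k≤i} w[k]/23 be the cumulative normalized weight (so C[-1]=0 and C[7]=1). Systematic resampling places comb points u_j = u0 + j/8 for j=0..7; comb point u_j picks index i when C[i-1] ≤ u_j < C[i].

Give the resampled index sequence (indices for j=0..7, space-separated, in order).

0 0 1 4 5 7 7 7

C = [5/23, 9/23, 10/23, 10/23, 13/23, 15/23, 16/23, 1]
j=0: u_0=43/480 ∈ [0, 5/23) → index 0
j=1: u_1=103/480 ∈ [0, 5/23) → index 0
j=2: u_2=163/480 ∈ [5/23, 9/23) → index 1
j=3: u_3=223/480 ∈ [10/23, 13/23) → index 4
j=4: u_4=283/480 ∈ [13/23, 15/23) → index 5
j=5: u_5=343/480 ∈ [16/23, 1) → index 7
j=6: u_6=403/480 ∈ [16/23, 1) → index 7
j=7: u_7=463/480 ∈ [16/23, 1) → index 7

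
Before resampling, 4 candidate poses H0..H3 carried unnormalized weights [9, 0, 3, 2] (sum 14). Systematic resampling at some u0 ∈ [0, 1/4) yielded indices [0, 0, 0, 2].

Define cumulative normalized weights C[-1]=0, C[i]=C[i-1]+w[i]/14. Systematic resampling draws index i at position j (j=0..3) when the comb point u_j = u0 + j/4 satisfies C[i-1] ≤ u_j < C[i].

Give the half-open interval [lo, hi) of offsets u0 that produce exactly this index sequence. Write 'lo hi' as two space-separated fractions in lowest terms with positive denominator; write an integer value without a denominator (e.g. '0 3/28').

0 3/28

C = [9/14, 9/14, 6/7, 1]
j=0 picked index 0: u0 ∈ [0, 9/14)
j=1 picked index 0: u0 ∈ [-1/4, 11/28)
j=2 picked index 0: u0 ∈ [-1/2, 1/7)
j=3 picked index 2: u0 ∈ [-3/28, 3/28)
intersection: [0, 3/28)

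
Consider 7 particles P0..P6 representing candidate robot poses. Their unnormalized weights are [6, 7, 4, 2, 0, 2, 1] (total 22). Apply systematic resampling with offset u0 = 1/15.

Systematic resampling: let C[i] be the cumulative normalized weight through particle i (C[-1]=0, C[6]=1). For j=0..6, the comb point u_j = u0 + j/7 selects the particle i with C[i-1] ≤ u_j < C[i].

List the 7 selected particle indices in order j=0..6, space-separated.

0 0 1 1 2 3 5

C = [3/11, 13/22, 17/22, 19/22, 19/22, 21/22, 1]
j=0: u_0=1/15 ∈ [0, 3/11) → index 0
j=1: u_1=22/105 ∈ [0, 3/11) → index 0
j=2: u_2=37/105 ∈ [3/11, 13/22) → index 1
j=3: u_3=52/105 ∈ [3/11, 13/22) → index 1
j=4: u_4=67/105 ∈ [13/22, 17/22) → index 2
j=5: u_5=82/105 ∈ [17/22, 19/22) → index 3
j=6: u_6=97/105 ∈ [19/22, 21/22) → index 5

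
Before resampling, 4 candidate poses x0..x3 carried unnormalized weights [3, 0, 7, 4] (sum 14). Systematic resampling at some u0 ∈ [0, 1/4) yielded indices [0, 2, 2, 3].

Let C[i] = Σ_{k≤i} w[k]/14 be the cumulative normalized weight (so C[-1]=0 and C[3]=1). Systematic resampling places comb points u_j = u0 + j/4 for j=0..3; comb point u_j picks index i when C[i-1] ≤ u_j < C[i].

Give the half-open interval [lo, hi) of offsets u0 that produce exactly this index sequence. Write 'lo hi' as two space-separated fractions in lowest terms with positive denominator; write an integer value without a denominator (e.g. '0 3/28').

0 3/14

C = [3/14, 3/14, 5/7, 1]
j=0 picked index 0: u0 ∈ [0, 3/14)
j=1 picked index 2: u0 ∈ [-1/28, 13/28)
j=2 picked index 2: u0 ∈ [-2/7, 3/14)
j=3 picked index 3: u0 ∈ [-1/28, 1/4)
intersection: [0, 3/14)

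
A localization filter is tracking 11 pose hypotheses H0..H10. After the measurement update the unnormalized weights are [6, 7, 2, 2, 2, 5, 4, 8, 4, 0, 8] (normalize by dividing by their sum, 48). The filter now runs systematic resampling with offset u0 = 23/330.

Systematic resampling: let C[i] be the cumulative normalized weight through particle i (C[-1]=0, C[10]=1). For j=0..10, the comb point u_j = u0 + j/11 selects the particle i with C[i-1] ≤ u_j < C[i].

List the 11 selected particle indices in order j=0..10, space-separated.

C = [1/8, 13/48, 5/16, 17/48, 19/48, 1/2, 7/12, 3/4, 5/6, 5/6, 1]
j=0: u_0=23/330 ∈ [0, 1/8) → index 0
j=1: u_1=53/330 ∈ [1/8, 13/48) → index 1
j=2: u_2=83/330 ∈ [1/8, 13/48) → index 1
j=3: u_3=113/330 ∈ [5/16, 17/48) → index 3
j=4: u_4=13/30 ∈ [19/48, 1/2) → index 5
j=5: u_5=173/330 ∈ [1/2, 7/12) → index 6
j=6: u_6=203/330 ∈ [7/12, 3/4) → index 7
j=7: u_7=233/330 ∈ [7/12, 3/4) → index 7
j=8: u_8=263/330 ∈ [3/4, 5/6) → index 8
j=9: u_9=293/330 ∈ [5/6, 1) → index 10
j=10: u_10=323/330 ∈ [5/6, 1) → index 10

0 1 1 3 5 6 7 7 8 10 10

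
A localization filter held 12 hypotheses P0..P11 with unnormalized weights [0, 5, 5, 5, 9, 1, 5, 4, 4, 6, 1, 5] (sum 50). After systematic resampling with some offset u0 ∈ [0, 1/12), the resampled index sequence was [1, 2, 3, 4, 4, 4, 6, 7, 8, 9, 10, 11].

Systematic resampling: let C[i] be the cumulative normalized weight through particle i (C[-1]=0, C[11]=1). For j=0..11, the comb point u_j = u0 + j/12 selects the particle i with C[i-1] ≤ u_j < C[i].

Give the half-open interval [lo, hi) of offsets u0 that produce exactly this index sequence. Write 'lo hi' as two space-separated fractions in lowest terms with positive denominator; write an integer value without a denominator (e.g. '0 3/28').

C = [0, 1/10, 1/5, 3/10, 12/25, 1/2, 3/5, 17/25, 19/25, 22/25, 9/10, 1]
j=0 picked index 1: u0 ∈ [0, 1/10)
j=1 picked index 2: u0 ∈ [1/60, 7/60)
j=2 picked index 3: u0 ∈ [1/30, 2/15)
j=3 picked index 4: u0 ∈ [1/20, 23/100)
j=4 picked index 4: u0 ∈ [-1/30, 11/75)
j=5 picked index 4: u0 ∈ [-7/60, 19/300)
j=6 picked index 6: u0 ∈ [0, 1/10)
j=7 picked index 7: u0 ∈ [1/60, 29/300)
j=8 picked index 8: u0 ∈ [1/75, 7/75)
j=9 picked index 9: u0 ∈ [1/100, 13/100)
j=10 picked index 10: u0 ∈ [7/150, 1/15)
j=11 picked index 11: u0 ∈ [-1/60, 1/12)
intersection: [1/20, 19/300)

1/20 19/300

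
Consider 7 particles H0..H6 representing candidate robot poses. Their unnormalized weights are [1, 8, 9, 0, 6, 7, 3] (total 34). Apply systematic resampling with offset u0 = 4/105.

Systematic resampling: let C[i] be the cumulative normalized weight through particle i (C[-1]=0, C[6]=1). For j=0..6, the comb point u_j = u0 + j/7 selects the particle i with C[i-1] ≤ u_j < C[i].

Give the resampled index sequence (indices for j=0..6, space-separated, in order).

C = [1/34, 9/34, 9/17, 9/17, 12/17, 31/34, 1]
j=0: u_0=4/105 ∈ [1/34, 9/34) → index 1
j=1: u_1=19/105 ∈ [1/34, 9/34) → index 1
j=2: u_2=34/105 ∈ [9/34, 9/17) → index 2
j=3: u_3=7/15 ∈ [9/34, 9/17) → index 2
j=4: u_4=64/105 ∈ [9/17, 12/17) → index 4
j=5: u_5=79/105 ∈ [12/17, 31/34) → index 5
j=6: u_6=94/105 ∈ [12/17, 31/34) → index 5

1 1 2 2 4 5 5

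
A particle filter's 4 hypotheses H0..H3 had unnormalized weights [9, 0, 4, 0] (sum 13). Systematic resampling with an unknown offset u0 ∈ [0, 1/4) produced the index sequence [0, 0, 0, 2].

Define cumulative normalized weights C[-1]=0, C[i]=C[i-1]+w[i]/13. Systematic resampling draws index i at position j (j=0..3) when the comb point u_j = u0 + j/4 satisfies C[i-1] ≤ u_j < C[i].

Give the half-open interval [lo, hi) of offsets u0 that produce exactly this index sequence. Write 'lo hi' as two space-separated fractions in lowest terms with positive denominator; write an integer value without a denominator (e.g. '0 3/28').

0 5/26

C = [9/13, 9/13, 1, 1]
j=0 picked index 0: u0 ∈ [0, 9/13)
j=1 picked index 0: u0 ∈ [-1/4, 23/52)
j=2 picked index 0: u0 ∈ [-1/2, 5/26)
j=3 picked index 2: u0 ∈ [-3/52, 1/4)
intersection: [0, 5/26)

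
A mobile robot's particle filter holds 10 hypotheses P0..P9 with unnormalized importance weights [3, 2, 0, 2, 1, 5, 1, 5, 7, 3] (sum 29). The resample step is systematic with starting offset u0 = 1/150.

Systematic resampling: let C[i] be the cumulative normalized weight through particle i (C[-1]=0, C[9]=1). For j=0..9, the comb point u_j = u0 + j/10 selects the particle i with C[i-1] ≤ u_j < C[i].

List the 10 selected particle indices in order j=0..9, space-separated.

C = [3/29, 5/29, 5/29, 7/29, 8/29, 13/29, 14/29, 19/29, 26/29, 1]
j=0: u_0=1/150 ∈ [0, 3/29) → index 0
j=1: u_1=8/75 ∈ [3/29, 5/29) → index 1
j=2: u_2=31/150 ∈ [5/29, 7/29) → index 3
j=3: u_3=23/75 ∈ [8/29, 13/29) → index 5
j=4: u_4=61/150 ∈ [8/29, 13/29) → index 5
j=5: u_5=38/75 ∈ [14/29, 19/29) → index 7
j=6: u_6=91/150 ∈ [14/29, 19/29) → index 7
j=7: u_7=53/75 ∈ [19/29, 26/29) → index 8
j=8: u_8=121/150 ∈ [19/29, 26/29) → index 8
j=9: u_9=68/75 ∈ [26/29, 1) → index 9

0 1 3 5 5 7 7 8 8 9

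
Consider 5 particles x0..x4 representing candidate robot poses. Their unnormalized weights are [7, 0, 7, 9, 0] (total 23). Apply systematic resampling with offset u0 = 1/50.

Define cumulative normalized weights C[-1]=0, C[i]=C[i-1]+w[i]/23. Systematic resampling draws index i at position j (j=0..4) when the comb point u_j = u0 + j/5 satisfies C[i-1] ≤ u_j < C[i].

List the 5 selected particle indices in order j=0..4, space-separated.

C = [7/23, 7/23, 14/23, 1, 1]
j=0: u_0=1/50 ∈ [0, 7/23) → index 0
j=1: u_1=11/50 ∈ [0, 7/23) → index 0
j=2: u_2=21/50 ∈ [7/23, 14/23) → index 2
j=3: u_3=31/50 ∈ [14/23, 1) → index 3
j=4: u_4=41/50 ∈ [14/23, 1) → index 3

0 0 2 3 3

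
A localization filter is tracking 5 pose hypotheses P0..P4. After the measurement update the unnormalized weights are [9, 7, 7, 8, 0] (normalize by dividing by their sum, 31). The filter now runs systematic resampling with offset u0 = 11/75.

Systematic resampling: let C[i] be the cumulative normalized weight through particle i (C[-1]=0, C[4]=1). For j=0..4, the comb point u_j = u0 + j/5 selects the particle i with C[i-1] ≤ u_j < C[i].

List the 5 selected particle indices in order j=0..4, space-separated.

C = [9/31, 16/31, 23/31, 1, 1]
j=0: u_0=11/75 ∈ [0, 9/31) → index 0
j=1: u_1=26/75 ∈ [9/31, 16/31) → index 1
j=2: u_2=41/75 ∈ [16/31, 23/31) → index 2
j=3: u_3=56/75 ∈ [23/31, 1) → index 3
j=4: u_4=71/75 ∈ [23/31, 1) → index 3

0 1 2 3 3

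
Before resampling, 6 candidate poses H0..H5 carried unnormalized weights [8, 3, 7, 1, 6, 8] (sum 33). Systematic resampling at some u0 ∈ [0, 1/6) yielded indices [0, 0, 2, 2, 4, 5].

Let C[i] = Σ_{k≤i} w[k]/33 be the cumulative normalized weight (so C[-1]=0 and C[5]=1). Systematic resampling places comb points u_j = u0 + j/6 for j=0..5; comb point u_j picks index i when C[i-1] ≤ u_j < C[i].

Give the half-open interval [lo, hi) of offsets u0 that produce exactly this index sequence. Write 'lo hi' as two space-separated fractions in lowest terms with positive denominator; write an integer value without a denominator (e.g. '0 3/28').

0 1/22

C = [8/33, 1/3, 6/11, 19/33, 25/33, 1]
j=0 picked index 0: u0 ∈ [0, 8/33)
j=1 picked index 0: u0 ∈ [-1/6, 5/66)
j=2 picked index 2: u0 ∈ [0, 7/33)
j=3 picked index 2: u0 ∈ [-1/6, 1/22)
j=4 picked index 4: u0 ∈ [-1/11, 1/11)
j=5 picked index 5: u0 ∈ [-5/66, 1/6)
intersection: [0, 1/22)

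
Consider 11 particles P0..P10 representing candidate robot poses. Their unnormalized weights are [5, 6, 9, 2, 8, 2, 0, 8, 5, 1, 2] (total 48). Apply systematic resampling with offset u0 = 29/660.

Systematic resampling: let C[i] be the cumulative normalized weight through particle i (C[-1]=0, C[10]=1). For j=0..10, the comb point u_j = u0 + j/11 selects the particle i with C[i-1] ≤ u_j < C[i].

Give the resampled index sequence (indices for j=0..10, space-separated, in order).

0 1 1 2 2 4 4 7 7 8 9

C = [5/48, 11/48, 5/12, 11/24, 5/8, 2/3, 2/3, 5/6, 15/16, 23/24, 1]
j=0: u_0=29/660 ∈ [0, 5/48) → index 0
j=1: u_1=89/660 ∈ [5/48, 11/48) → index 1
j=2: u_2=149/660 ∈ [5/48, 11/48) → index 1
j=3: u_3=19/60 ∈ [11/48, 5/12) → index 2
j=4: u_4=269/660 ∈ [11/48, 5/12) → index 2
j=5: u_5=329/660 ∈ [11/24, 5/8) → index 4
j=6: u_6=389/660 ∈ [11/24, 5/8) → index 4
j=7: u_7=449/660 ∈ [2/3, 5/6) → index 7
j=8: u_8=509/660 ∈ [2/3, 5/6) → index 7
j=9: u_9=569/660 ∈ [5/6, 15/16) → index 8
j=10: u_10=629/660 ∈ [15/16, 23/24) → index 9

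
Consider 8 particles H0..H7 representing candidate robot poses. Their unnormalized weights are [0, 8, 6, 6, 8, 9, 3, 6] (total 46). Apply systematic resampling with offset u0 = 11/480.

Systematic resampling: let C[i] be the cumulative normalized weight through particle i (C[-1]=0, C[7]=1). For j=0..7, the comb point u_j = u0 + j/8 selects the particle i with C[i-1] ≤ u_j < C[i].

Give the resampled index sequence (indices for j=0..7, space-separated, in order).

1 1 2 3 4 5 5 7

C = [0, 4/23, 7/23, 10/23, 14/23, 37/46, 20/23, 1]
j=0: u_0=11/480 ∈ [0, 4/23) → index 1
j=1: u_1=71/480 ∈ [0, 4/23) → index 1
j=2: u_2=131/480 ∈ [4/23, 7/23) → index 2
j=3: u_3=191/480 ∈ [7/23, 10/23) → index 3
j=4: u_4=251/480 ∈ [10/23, 14/23) → index 4
j=5: u_5=311/480 ∈ [14/23, 37/46) → index 5
j=6: u_6=371/480 ∈ [14/23, 37/46) → index 5
j=7: u_7=431/480 ∈ [20/23, 1) → index 7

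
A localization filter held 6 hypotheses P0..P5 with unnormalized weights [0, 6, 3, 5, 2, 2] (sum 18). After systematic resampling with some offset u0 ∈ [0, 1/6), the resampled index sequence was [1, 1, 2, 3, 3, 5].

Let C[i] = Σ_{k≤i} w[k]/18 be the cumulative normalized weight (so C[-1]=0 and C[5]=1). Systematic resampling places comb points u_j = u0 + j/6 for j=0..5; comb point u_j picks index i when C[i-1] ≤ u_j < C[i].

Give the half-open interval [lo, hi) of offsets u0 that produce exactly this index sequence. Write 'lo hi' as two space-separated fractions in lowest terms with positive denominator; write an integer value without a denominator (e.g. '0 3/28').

1/18 1/9

C = [0, 1/3, 1/2, 7/9, 8/9, 1]
j=0 picked index 1: u0 ∈ [0, 1/3)
j=1 picked index 1: u0 ∈ [-1/6, 1/6)
j=2 picked index 2: u0 ∈ [0, 1/6)
j=3 picked index 3: u0 ∈ [0, 5/18)
j=4 picked index 3: u0 ∈ [-1/6, 1/9)
j=5 picked index 5: u0 ∈ [1/18, 1/6)
intersection: [1/18, 1/9)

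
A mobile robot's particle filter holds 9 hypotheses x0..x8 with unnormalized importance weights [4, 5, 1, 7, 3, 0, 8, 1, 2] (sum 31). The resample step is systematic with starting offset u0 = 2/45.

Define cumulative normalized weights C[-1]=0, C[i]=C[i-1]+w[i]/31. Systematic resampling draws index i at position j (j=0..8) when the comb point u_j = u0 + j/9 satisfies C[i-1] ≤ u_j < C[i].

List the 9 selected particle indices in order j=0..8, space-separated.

C = [4/31, 9/31, 10/31, 17/31, 20/31, 20/31, 28/31, 29/31, 1]
j=0: u_0=2/45 ∈ [0, 4/31) → index 0
j=1: u_1=7/45 ∈ [4/31, 9/31) → index 1
j=2: u_2=4/15 ∈ [4/31, 9/31) → index 1
j=3: u_3=17/45 ∈ [10/31, 17/31) → index 3
j=4: u_4=22/45 ∈ [10/31, 17/31) → index 3
j=5: u_5=3/5 ∈ [17/31, 20/31) → index 4
j=6: u_6=32/45 ∈ [20/31, 28/31) → index 6
j=7: u_7=37/45 ∈ [20/31, 28/31) → index 6
j=8: u_8=14/15 ∈ [28/31, 29/31) → index 7

0 1 1 3 3 4 6 6 7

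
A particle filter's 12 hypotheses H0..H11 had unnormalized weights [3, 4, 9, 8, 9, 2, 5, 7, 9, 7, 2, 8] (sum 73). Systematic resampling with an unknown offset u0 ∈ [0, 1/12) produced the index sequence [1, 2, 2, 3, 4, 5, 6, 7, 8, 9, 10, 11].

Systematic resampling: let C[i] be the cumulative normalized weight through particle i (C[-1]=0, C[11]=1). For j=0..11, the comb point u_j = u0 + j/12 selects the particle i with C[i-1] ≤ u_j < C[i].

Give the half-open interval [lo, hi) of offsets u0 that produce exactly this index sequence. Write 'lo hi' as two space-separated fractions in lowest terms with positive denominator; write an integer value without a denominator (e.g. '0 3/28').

3/73 7/146

C = [3/73, 7/73, 16/73, 24/73, 33/73, 35/73, 40/73, 47/73, 56/73, 63/73, 65/73, 1]
j=0 picked index 1: u0 ∈ [3/73, 7/73)
j=1 picked index 2: u0 ∈ [11/876, 119/876)
j=2 picked index 2: u0 ∈ [-31/438, 23/438)
j=3 picked index 3: u0 ∈ [-9/292, 23/292)
j=4 picked index 4: u0 ∈ [-1/219, 26/219)
j=5 picked index 5: u0 ∈ [31/876, 55/876)
j=6 picked index 6: u0 ∈ [-3/146, 7/146)
j=7 picked index 7: u0 ∈ [-31/876, 53/876)
j=8 picked index 8: u0 ∈ [-5/219, 22/219)
j=9 picked index 9: u0 ∈ [5/292, 33/292)
j=10 picked index 10: u0 ∈ [13/438, 25/438)
j=11 picked index 11: u0 ∈ [-23/876, 1/12)
intersection: [3/73, 7/146)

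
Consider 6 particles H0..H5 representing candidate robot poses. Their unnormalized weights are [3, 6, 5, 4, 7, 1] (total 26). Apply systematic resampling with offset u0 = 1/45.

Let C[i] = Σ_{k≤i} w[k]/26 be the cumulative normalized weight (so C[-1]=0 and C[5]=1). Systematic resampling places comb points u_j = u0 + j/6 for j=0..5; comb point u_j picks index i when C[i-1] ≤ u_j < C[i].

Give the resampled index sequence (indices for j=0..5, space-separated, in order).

C = [3/26, 9/26, 7/13, 9/13, 25/26, 1]
j=0: u_0=1/45 ∈ [0, 3/26) → index 0
j=1: u_1=17/90 ∈ [3/26, 9/26) → index 1
j=2: u_2=16/45 ∈ [9/26, 7/13) → index 2
j=3: u_3=47/90 ∈ [9/26, 7/13) → index 2
j=4: u_4=31/45 ∈ [7/13, 9/13) → index 3
j=5: u_5=77/90 ∈ [9/13, 25/26) → index 4

0 1 2 2 3 4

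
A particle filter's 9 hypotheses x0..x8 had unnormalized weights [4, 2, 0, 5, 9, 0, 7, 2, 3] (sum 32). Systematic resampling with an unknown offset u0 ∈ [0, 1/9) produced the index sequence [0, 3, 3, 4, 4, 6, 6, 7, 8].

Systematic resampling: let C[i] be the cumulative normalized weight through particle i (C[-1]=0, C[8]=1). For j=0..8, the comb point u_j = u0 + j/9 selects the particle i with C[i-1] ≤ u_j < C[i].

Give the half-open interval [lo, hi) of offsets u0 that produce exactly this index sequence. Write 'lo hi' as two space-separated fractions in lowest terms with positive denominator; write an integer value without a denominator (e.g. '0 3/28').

C = [1/8, 3/16, 3/16, 11/32, 5/8, 5/8, 27/32, 29/32, 1]
j=0 picked index 0: u0 ∈ [0, 1/8)
j=1 picked index 3: u0 ∈ [11/144, 67/288)
j=2 picked index 3: u0 ∈ [-5/144, 35/288)
j=3 picked index 4: u0 ∈ [1/96, 7/24)
j=4 picked index 4: u0 ∈ [-29/288, 13/72)
j=5 picked index 6: u0 ∈ [5/72, 83/288)
j=6 picked index 6: u0 ∈ [-1/24, 17/96)
j=7 picked index 7: u0 ∈ [19/288, 37/288)
j=8 picked index 8: u0 ∈ [5/288, 1/9)
intersection: [11/144, 1/9)

11/144 1/9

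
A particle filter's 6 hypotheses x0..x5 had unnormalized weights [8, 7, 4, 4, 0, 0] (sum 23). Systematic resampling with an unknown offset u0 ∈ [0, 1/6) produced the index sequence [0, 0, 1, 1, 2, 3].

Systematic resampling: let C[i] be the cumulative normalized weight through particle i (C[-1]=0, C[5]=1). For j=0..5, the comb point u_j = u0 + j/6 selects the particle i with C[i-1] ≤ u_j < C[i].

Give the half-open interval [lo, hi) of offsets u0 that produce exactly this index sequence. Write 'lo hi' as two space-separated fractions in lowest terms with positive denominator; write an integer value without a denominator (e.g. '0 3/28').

C = [8/23, 15/23, 19/23, 1, 1, 1]
j=0 picked index 0: u0 ∈ [0, 8/23)
j=1 picked index 0: u0 ∈ [-1/6, 25/138)
j=2 picked index 1: u0 ∈ [1/69, 22/69)
j=3 picked index 1: u0 ∈ [-7/46, 7/46)
j=4 picked index 2: u0 ∈ [-1/69, 11/69)
j=5 picked index 3: u0 ∈ [-1/138, 1/6)
intersection: [1/69, 7/46)

1/69 7/46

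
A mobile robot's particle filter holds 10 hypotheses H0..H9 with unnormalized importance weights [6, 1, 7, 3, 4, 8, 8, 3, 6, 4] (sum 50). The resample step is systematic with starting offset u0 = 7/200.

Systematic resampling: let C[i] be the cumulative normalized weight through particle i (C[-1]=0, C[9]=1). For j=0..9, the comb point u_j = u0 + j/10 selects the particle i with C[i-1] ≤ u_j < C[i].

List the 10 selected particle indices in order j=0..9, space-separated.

C = [3/25, 7/50, 7/25, 17/50, 21/50, 29/50, 37/50, 4/5, 23/25, 1]
j=0: u_0=7/200 ∈ [0, 3/25) → index 0
j=1: u_1=27/200 ∈ [3/25, 7/50) → index 1
j=2: u_2=47/200 ∈ [7/50, 7/25) → index 2
j=3: u_3=67/200 ∈ [7/25, 17/50) → index 3
j=4: u_4=87/200 ∈ [21/50, 29/50) → index 5
j=5: u_5=107/200 ∈ [21/50, 29/50) → index 5
j=6: u_6=127/200 ∈ [29/50, 37/50) → index 6
j=7: u_7=147/200 ∈ [29/50, 37/50) → index 6
j=8: u_8=167/200 ∈ [4/5, 23/25) → index 8
j=9: u_9=187/200 ∈ [23/25, 1) → index 9

0 1 2 3 5 5 6 6 8 9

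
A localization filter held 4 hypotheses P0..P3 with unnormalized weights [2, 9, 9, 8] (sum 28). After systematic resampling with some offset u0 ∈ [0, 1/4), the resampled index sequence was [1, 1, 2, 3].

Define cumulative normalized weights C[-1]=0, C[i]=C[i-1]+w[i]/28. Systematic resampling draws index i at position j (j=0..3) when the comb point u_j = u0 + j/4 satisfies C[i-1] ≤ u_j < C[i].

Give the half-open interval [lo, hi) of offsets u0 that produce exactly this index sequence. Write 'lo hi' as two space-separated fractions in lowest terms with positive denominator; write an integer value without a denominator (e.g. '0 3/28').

C = [1/14, 11/28, 5/7, 1]
j=0 picked index 1: u0 ∈ [1/14, 11/28)
j=1 picked index 1: u0 ∈ [-5/28, 1/7)
j=2 picked index 2: u0 ∈ [-3/28, 3/14)
j=3 picked index 3: u0 ∈ [-1/28, 1/4)
intersection: [1/14, 1/7)

1/14 1/7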